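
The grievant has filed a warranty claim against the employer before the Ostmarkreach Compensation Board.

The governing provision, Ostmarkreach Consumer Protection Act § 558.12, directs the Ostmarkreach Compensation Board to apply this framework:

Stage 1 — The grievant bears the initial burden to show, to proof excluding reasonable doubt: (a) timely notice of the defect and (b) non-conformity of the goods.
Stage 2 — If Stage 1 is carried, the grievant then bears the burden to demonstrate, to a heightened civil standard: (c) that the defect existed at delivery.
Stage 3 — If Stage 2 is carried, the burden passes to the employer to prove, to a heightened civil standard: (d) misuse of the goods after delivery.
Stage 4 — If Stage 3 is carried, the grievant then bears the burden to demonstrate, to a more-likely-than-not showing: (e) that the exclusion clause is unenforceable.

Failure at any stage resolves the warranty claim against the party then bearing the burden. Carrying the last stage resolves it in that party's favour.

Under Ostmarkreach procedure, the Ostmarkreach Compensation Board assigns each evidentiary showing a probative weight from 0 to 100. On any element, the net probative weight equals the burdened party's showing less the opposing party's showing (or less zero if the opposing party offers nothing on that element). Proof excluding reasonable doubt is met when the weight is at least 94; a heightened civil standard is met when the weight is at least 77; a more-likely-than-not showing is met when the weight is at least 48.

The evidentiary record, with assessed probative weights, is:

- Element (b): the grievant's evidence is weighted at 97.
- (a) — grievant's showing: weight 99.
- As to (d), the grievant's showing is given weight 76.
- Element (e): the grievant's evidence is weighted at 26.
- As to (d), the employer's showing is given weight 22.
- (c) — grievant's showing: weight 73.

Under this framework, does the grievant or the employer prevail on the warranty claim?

Stage 1 (grievant, proof excluding reasonable doubt, weight is at least 94): (a) 99 ≥ 94 — meets; (b) 97 ≥ 94 — meets.
  Stage 1 is satisfied; the grievant continues to bear the burden.
Stage 2 (grievant, a heightened civil standard, weight is at least 77): (c) 73 < 77 — fails.
  Not every element is met, so the grievant fails to carry Stage 2.
So the employer prevails.

employer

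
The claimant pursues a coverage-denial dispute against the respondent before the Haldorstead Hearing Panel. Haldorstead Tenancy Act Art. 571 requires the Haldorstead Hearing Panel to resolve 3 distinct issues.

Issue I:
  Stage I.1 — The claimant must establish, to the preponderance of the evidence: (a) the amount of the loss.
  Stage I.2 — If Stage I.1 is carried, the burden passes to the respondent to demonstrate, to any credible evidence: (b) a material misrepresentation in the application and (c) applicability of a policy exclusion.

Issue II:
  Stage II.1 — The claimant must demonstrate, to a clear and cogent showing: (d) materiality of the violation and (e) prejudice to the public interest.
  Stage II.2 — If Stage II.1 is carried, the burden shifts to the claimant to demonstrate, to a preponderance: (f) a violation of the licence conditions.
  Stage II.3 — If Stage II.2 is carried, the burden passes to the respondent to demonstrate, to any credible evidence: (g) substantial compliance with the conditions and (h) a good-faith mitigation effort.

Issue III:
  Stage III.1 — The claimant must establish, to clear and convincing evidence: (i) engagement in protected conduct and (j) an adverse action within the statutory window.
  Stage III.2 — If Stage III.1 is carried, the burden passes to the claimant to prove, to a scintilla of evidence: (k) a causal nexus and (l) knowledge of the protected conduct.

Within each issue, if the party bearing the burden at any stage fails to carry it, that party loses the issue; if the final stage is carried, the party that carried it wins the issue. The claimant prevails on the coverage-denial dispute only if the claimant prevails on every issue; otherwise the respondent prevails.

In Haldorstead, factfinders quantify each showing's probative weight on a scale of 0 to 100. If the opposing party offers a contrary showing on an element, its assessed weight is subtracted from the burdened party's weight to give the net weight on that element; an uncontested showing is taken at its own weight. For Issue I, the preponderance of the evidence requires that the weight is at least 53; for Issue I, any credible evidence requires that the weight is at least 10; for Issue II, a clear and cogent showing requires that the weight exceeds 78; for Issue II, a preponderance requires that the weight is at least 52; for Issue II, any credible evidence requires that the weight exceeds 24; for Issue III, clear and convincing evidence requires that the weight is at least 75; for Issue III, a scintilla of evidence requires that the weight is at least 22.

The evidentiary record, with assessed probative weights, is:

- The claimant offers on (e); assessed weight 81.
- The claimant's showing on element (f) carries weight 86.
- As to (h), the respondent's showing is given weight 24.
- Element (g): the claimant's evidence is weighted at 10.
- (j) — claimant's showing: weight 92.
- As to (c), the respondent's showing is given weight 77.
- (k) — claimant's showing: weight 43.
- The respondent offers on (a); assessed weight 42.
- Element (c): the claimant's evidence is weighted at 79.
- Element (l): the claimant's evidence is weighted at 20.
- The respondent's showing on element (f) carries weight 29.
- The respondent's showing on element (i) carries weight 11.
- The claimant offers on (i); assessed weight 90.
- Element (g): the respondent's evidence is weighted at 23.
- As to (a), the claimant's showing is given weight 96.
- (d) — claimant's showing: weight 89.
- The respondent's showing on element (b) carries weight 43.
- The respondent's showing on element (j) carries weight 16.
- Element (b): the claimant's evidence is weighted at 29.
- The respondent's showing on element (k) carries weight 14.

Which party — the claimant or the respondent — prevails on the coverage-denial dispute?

respondent

— Issue I —
Stage I.1 — burden on claimant; standard: the preponderance of the evidence (weight is at least 53).
    (a): 96 − 42 = 54 ≥ 53 [met]
  Stage I.1 carried; the burden shifts to the respondent.
Stage I.2 — burden on respondent; standard: any credible evidence (weight is at least 10).
    (b): 43 − 29 = 14 ≥ 10 [met]
    (c): 77 − 79 = -2 < 10 [not met]
  The respondent does not carry Stage I.2.
The claimant prevails on this issue.
— Issue II —
At Stage II.1 the claimant must meet a clear and cogent showing (weight exceeds 78): on (d) the weight is 89, which does exceed 78, so (d) meets the standard; on (e) the weight is 81, which does exceed 78, so (e) meets the standard.
  All elements met. The claimant retains the burden for Stage II.2.
At Stage II.2 the claimant must meet a preponderance (weight is at least 52): on (f) the weight is 86 less the opposing 29 gives net 57, which does reach 52, so (f) meets the standard.
  All elements met. The burden passes to the respondent.
At Stage II.3 the respondent must meet any credible evidence (weight exceeds 24): on (g) the weight is 23 less the opposing 10 gives net 13, which does not exceed 24, so (g) does not meet the standard; on (h) the weight is 24, which does not exceed 24, so (h) does not meet the standard.
  The respondent does not carry Stage II.3.
The analysis ends at Stage II.3; the claimant prevails on this issue.
— Issue III —
Stage III.1 (claimant, clear and convincing evidence, weight is at least 75): (i) net 90−11=79 ≥ 75 — meets; (j) net 92−16=76 ≥ 75 — meets.
  Stage III.1 carried; the burden remains with the claimant.
Stage III.2 (claimant, a scintilla of evidence, weight is at least 22): (k) net 43−14=29 ≥ 22 — meets; (l) 20 < 22 — fails.
  The claimant does not carry Stage III.2.
The analysis ends at Stage III.2; the respondent prevails on this issue.
Per-issue: Issue I → claimant; Issue II → claimant; Issue III → respondent. The claimant must prevail on every issue; overall, the respondent prevails.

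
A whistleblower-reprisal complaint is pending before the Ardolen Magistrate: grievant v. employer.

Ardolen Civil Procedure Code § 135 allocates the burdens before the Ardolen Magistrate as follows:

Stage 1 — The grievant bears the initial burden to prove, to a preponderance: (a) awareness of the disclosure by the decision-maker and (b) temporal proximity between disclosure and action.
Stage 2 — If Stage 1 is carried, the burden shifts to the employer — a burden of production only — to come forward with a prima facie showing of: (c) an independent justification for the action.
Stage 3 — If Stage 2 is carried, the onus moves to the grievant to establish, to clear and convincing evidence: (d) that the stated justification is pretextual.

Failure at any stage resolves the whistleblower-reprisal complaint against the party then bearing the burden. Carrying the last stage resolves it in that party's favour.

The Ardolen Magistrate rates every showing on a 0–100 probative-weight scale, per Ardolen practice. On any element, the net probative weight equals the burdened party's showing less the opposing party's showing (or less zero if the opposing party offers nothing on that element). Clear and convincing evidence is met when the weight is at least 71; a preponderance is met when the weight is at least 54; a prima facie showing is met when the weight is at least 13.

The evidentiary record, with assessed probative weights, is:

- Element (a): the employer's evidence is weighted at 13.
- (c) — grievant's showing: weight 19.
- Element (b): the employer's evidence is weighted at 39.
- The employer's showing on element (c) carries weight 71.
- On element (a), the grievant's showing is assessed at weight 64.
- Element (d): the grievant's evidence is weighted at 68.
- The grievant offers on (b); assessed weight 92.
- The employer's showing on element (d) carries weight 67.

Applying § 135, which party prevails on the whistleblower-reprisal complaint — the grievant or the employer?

Stage 1 (grievant, a preponderance, weight is at least 54): (a) net 64−13=51 < 54 — fails; (b) net 92−39=53 < 54 — fails.
  Stage 1 not carried; the grievant fails its burden.
The analysis ends at Stage 1; the employer prevails.

employer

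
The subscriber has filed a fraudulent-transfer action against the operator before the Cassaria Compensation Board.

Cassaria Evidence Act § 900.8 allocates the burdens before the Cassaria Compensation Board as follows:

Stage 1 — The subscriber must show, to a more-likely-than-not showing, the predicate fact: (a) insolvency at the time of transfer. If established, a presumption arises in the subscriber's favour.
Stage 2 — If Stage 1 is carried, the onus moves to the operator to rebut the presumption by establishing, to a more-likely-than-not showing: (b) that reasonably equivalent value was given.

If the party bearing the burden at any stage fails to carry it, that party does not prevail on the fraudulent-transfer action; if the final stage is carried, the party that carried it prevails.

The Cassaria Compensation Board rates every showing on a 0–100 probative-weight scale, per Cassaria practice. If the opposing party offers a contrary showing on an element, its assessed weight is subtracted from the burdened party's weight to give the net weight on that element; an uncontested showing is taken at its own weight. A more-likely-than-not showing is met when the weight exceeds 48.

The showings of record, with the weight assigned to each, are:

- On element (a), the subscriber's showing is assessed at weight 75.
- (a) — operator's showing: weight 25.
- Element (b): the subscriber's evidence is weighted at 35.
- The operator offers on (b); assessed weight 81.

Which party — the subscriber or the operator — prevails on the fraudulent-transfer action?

subscriber

At Stage 1 the subscriber must meet a more-likely-than-not showing (weight exceeds 48): on (a) the weight is 75 less the opposing 25 gives net 50, > 48, so (a) meets the standard.
  All elements met. The burden passes to the operator.
At Stage 2 the operator must meet a more-likely-than-not showing (weight exceeds 48): on (b) the weight is 81 less the opposing 35 gives net 46, which does not exceed 48, so (b) does not meet the standard.
  Stage 2 not carried; the operator fails its burden.
The analysis ends at Stage 2; the subscriber prevails.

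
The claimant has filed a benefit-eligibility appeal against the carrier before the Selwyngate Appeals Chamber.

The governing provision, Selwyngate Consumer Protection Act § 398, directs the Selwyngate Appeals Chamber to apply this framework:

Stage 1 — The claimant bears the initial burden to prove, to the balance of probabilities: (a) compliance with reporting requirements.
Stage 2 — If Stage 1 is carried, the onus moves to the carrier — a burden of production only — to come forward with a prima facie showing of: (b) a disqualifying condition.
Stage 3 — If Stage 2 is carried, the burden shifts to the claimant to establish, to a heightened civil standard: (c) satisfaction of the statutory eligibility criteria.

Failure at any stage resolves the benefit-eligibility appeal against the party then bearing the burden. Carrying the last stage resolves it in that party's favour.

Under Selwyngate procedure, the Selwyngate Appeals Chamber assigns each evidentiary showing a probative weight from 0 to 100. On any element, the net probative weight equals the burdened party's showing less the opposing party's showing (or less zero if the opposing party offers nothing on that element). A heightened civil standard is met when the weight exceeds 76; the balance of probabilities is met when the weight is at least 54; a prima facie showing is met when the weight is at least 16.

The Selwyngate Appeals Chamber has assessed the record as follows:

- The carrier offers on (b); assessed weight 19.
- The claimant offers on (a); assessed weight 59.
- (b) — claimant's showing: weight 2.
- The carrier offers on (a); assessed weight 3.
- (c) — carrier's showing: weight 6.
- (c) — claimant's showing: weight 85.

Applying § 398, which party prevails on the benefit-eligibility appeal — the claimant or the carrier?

At Stage 1 the claimant must meet the balance of probabilities (weight is at least 54): on (a) the weight is 59 less the opposing 3 gives net 56, which does reach 54, so (a) meets the standard.
  Stage 1 carried; the burden shifts to the carrier.
At Stage 2 the carrier must meet a prima facie showing (weight is at least 16): on (b) the weight is 19 less the opposing 2 gives net 17, ≥ 16, so (b) meets the standard.
  Stage 2 is satisfied; the onus moves to the claimant.
At Stage 3 the claimant must meet a heightened civil standard (weight exceeds 76): on (c) the weight is 85 less the opposing 6 gives net 79, > 76, so (c) meets the standard.
  Stage 3 carried; the final stage is satisfied.
Every stage carried; the claimant prevails.

claimant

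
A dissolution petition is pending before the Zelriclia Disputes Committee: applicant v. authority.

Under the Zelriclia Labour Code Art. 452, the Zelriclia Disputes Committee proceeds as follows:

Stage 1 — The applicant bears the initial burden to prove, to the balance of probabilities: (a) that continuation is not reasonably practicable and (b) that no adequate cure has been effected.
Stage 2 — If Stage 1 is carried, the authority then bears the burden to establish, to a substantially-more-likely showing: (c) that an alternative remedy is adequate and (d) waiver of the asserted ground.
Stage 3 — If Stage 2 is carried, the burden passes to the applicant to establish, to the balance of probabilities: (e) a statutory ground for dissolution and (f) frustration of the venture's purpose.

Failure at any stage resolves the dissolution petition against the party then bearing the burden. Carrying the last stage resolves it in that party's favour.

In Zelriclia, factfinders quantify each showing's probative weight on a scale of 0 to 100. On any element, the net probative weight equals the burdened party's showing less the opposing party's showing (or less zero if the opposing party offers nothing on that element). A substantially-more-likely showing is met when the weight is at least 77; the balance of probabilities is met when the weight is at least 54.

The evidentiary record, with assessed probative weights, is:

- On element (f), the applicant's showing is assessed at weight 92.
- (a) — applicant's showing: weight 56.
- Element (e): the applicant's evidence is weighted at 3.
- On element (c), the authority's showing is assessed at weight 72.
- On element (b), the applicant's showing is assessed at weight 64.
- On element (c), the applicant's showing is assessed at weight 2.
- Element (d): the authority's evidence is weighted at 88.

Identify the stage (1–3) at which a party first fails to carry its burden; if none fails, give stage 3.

Stage 1 — burden on applicant; standard: the balance of probabilities (weight is at least 54).
    (a): 56 ≥ 54 [met]
    (b): 64 ≥ 54 [met]
  All elements met. The burden passes to the authority.
Stage 2 — burden on authority; standard: a substantially-more-likely showing (weight is at least 77).
    (c): 72 − 2 = 70 < 77 [not met]
    (d): 88 ≥ 77 [met]
  Not every element is met, so the authority fails to carry Stage 2.
The applicant prevails.

stage 2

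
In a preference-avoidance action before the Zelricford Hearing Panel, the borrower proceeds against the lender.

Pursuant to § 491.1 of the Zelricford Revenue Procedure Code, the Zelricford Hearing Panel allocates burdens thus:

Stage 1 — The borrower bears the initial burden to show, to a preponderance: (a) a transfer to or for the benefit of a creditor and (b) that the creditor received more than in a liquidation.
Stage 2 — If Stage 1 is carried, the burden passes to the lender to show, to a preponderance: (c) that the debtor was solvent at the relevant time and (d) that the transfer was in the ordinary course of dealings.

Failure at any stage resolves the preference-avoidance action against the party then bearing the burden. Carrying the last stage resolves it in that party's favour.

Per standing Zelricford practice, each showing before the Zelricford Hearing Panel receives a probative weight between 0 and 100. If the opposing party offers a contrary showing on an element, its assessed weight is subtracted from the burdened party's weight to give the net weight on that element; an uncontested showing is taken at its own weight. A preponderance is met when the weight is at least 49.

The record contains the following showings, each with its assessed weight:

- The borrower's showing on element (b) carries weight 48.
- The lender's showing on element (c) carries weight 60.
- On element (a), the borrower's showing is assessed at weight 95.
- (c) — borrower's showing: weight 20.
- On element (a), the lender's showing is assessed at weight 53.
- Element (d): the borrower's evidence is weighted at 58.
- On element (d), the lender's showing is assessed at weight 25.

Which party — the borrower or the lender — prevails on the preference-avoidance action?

Stage 1 (borrower, a preponderance, weight is at least 49): (a) net 95−53=42 < 49 — fails; (b) 48 < 49 — fails.
  Stage 1 not carried; the borrower fails its burden.
The lender prevails.

lender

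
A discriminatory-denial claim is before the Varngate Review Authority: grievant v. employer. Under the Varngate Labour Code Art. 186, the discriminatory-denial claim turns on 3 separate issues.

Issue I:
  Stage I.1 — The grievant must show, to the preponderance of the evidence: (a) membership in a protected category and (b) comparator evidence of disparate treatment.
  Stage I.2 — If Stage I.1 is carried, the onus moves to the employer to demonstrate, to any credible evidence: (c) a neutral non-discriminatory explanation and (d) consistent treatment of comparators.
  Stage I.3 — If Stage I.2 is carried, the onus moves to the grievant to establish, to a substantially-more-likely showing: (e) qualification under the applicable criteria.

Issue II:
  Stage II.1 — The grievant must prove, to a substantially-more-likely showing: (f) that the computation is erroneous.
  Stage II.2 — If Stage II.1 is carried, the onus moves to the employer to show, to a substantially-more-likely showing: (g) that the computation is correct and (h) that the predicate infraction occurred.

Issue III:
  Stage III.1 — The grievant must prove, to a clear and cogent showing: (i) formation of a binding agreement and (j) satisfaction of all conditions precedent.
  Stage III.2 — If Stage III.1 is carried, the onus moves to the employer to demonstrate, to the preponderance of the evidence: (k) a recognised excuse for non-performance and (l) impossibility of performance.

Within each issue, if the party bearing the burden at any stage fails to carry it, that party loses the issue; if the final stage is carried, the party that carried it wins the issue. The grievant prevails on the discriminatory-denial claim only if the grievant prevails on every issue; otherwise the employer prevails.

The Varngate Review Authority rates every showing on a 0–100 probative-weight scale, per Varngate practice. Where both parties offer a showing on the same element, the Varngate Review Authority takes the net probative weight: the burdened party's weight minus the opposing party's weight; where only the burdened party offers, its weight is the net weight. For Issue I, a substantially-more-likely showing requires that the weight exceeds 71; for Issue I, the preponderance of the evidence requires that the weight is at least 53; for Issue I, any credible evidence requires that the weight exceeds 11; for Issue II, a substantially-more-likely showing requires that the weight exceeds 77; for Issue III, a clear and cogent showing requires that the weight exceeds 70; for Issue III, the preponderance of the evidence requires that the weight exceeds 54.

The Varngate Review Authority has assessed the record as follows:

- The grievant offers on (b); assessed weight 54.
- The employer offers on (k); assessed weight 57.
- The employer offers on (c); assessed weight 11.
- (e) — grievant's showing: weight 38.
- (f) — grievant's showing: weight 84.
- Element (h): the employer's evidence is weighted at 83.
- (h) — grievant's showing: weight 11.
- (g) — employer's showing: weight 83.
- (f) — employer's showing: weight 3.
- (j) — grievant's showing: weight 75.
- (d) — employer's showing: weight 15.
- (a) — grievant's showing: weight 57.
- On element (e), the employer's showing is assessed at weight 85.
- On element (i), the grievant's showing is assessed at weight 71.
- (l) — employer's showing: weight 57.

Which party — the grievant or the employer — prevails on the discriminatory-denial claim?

employer

— Issue I —
At Stage I.1 the grievant must meet the preponderance of the evidence (weight is at least 53): on (a) the weight is 57, which does reach 53, so (a) meets the standard; on (b) the weight is 54, which does reach 53, so (b) meets the standard.
  Stage I.1 is satisfied; the onus moves to the employer.
At Stage I.2 the employer must meet any credible evidence (weight exceeds 11): on (c) the weight is 11, ≤ 11, so (c) does not meet the standard; on (d) the weight is 15, which does exceed 11, so (d) meets the standard.
  The employer does not carry Stage I.2.
The grievant prevails on this issue.
— Issue II —
Stage II.1 (grievant, a substantially-more-likely showing, weight exceeds 77): (f) net 84−3=81 > 77 — meets.
  Stage II.1 is satisfied; the onus moves to the employer.
Stage II.2 (employer, a substantially-more-likely showing, weight exceeds 77): (g) 83 > 77 — meets; (h) net 83−11=72 ≤ 77 — fails.
  Not every element is met, so the employer fails to carry Stage II.2.
The analysis ends at Stage II.2; the grievant prevails on this issue.
— Issue III —
Stage III.1 — burden on grievant; standard: a clear and cogent showing (weight exceeds 70).
    (i): 71 > 70 [met]
    (j): 75 > 70 [met]
  Stage III.1 carried; the burden shifts to the employer.
Stage III.2 — burden on employer; standard: the preponderance of the evidence (weight exceeds 54).
    (k): 57 > 54 [met]
    (l): 57 > 54 [met]
  All elements met at the final stage.
All stages carried — the employer prevails on this issue.
Per-issue: Issue I → grievant; Issue II → grievant; Issue III → employer. The grievant must prevail on every issue; overall, the employer prevails.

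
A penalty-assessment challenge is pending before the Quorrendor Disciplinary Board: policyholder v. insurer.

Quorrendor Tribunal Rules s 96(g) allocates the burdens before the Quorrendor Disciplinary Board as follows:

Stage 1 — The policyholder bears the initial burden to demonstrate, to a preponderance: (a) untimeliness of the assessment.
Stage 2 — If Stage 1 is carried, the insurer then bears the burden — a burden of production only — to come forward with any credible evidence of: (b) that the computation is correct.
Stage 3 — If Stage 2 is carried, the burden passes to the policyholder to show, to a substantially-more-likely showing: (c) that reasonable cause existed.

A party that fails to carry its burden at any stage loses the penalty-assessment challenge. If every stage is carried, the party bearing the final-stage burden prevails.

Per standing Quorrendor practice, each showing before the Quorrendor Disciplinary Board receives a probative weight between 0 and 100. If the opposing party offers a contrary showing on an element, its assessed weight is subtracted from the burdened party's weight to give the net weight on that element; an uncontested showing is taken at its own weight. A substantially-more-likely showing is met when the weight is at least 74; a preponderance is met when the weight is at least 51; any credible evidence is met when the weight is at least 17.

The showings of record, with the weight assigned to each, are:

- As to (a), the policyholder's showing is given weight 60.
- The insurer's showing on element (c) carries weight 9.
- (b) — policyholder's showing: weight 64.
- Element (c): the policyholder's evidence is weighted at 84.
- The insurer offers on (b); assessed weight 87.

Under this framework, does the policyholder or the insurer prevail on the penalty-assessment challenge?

policyholder

At Stage 1 the policyholder must meet a preponderance (weight is at least 51): on (a) the weight is 60, ≥ 51, so (a) meets the standard.
  Stage 1 is satisfied; the onus moves to the insurer.
At Stage 2 the insurer must meet any credible evidence (weight is at least 17): on (b) the weight is 87 less the opposing 64 gives net 23, ≥ 17, so (b) meets the standard.
  All elements met. The burden passes to the policyholder.
At Stage 3 the policyholder must meet a substantially-more-likely showing (weight is at least 74): on (c) the weight is 84 less the opposing 9 gives net 75, which does reach 74, so (c) meets the standard.
  The policyholder carries the last stage.
All stages carried — the policyholder prevails.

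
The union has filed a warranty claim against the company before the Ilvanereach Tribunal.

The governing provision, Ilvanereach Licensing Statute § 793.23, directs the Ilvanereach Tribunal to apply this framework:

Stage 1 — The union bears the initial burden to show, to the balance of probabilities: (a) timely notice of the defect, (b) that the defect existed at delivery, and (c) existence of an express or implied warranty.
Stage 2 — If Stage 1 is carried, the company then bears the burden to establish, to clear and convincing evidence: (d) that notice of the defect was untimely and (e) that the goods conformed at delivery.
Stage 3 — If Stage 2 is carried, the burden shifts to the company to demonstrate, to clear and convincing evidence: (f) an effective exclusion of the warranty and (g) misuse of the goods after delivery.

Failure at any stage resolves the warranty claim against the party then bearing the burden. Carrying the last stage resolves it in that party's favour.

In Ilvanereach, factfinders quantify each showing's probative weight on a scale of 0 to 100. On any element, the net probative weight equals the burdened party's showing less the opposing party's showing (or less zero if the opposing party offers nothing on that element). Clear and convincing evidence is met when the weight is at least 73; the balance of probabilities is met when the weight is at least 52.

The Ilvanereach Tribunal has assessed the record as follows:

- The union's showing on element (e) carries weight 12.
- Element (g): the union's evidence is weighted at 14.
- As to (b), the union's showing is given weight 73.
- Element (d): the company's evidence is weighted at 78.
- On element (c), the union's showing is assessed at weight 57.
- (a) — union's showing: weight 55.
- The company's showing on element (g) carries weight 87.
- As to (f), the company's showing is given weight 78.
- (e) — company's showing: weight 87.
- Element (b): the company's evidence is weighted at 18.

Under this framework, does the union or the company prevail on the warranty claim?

Stage 1 — burden on union; standard: the balance of probabilities (weight is at least 52).
    (a): 55 ≥ 52 [met]
    (b): 73 − 18 = 55 ≥ 52 [met]
    (c): 57 ≥ 52 [met]
  Stage 1 carried; the burden shifts to the company.
Stage 2 — burden on company; standard: clear and convincing evidence (weight is at least 73).
    (d): 78 ≥ 73 [met]
    (e): 87 − 12 = 75 ≥ 73 [met]
  All elements met. The company retains the burden for Stage 3.
Stage 3 — burden on company; standard: clear and convincing evidence (weight is at least 73).
    (f): 78 ≥ 73 [met]
    (g): 87 − 14 = 73 ≥ 73 [met]
  All elements met at the final stage.
Every stage carried; the company prevails.

company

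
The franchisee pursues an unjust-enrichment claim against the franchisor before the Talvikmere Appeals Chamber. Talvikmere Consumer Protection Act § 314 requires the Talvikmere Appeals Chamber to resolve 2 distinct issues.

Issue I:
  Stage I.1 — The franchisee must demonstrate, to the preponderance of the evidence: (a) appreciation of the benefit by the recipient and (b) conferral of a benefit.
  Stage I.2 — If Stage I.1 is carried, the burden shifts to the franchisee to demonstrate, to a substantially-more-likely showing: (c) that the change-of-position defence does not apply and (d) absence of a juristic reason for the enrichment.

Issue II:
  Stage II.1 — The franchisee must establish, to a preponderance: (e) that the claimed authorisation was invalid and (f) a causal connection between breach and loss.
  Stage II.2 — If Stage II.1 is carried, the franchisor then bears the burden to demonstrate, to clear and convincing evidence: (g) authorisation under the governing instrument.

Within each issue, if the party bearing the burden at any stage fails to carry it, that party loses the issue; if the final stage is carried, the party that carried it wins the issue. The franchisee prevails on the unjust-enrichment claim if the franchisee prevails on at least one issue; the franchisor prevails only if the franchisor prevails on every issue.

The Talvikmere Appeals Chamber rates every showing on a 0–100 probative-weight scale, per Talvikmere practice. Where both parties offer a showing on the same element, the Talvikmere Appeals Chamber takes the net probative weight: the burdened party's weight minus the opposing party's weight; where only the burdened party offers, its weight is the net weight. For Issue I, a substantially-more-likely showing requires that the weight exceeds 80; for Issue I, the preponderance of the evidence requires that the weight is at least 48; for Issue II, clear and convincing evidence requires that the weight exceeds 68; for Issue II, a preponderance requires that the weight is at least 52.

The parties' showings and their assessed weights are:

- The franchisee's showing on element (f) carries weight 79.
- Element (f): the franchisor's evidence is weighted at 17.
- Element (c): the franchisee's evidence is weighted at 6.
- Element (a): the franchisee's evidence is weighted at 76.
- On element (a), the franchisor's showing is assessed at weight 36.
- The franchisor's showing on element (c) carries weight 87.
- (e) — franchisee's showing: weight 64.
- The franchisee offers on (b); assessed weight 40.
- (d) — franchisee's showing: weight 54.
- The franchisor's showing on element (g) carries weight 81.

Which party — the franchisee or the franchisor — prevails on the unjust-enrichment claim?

— Issue I —
Stage I.1 — burden on franchisee; standard: the preponderance of the evidence (weight is at least 48).
    (a): 76 − 36 = 40 < 48 [not met]
    (b): 40 < 48 [not met]
  The franchisee does not carry Stage I.1.
The franchisor prevails on this issue.
— Issue II —
Stage II.1 — burden on franchisee; standard: a preponderance (weight is at least 52).
    (e): 64 ≥ 52 [met]
    (f): 79 − 17 = 62 ≥ 52 [met]
  Stage II.1 carried; the burden shifts to the franchisor.
Stage II.2 — burden on franchisor; standard: clear and convincing evidence (weight exceeds 68).
    (g): 81 > 68 [met]
  Stage II.2 carried; the final stage is satisfied.
Every stage carried; the franchisor prevails on this issue.
Per-issue: Issue I → franchisor; Issue II → franchisor. The franchisee must prevail on at least one issue; overall, the franchisor prevails.

franchisor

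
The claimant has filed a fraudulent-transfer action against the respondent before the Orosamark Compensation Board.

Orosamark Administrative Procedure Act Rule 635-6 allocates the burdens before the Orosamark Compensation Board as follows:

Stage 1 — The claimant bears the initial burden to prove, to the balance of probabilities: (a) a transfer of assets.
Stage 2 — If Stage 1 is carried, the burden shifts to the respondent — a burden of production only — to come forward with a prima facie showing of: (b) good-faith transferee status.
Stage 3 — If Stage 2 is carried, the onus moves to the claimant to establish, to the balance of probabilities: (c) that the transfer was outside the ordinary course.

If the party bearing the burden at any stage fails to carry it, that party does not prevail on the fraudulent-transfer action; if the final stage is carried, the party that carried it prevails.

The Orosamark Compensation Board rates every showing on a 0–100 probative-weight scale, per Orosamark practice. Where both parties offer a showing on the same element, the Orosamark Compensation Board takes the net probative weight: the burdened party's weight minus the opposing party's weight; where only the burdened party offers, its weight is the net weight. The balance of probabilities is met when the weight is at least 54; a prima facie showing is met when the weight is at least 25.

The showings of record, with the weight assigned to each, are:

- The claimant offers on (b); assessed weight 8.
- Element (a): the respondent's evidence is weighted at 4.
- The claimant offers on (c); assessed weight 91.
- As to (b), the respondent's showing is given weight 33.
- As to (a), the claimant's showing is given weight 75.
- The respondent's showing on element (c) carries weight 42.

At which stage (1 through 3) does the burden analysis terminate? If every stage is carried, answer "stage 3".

Stage 1 — burden on claimant; standard: the balance of probabilities (weight is at least 54).
    (a): 75 − 4 = 71 ≥ 54 [met]
  Stage 1 carried; the burden shifts to the respondent.
Stage 2 — burden on respondent; standard: a prima facie showing (weight is at least 25).
    (b): 33 − 8 = 25 ≥ 25 [met]
  Stage 2 carried; the burden shifts to the claimant.
Stage 3 — burden on claimant; standard: the balance of probabilities (weight is at least 54).
    (c): 91 − 42 = 49 < 54 [not met]
  Stage 3 not carried; the claimant fails its burden.
The analysis ends at Stage 3; the respondent prevails.

stage 3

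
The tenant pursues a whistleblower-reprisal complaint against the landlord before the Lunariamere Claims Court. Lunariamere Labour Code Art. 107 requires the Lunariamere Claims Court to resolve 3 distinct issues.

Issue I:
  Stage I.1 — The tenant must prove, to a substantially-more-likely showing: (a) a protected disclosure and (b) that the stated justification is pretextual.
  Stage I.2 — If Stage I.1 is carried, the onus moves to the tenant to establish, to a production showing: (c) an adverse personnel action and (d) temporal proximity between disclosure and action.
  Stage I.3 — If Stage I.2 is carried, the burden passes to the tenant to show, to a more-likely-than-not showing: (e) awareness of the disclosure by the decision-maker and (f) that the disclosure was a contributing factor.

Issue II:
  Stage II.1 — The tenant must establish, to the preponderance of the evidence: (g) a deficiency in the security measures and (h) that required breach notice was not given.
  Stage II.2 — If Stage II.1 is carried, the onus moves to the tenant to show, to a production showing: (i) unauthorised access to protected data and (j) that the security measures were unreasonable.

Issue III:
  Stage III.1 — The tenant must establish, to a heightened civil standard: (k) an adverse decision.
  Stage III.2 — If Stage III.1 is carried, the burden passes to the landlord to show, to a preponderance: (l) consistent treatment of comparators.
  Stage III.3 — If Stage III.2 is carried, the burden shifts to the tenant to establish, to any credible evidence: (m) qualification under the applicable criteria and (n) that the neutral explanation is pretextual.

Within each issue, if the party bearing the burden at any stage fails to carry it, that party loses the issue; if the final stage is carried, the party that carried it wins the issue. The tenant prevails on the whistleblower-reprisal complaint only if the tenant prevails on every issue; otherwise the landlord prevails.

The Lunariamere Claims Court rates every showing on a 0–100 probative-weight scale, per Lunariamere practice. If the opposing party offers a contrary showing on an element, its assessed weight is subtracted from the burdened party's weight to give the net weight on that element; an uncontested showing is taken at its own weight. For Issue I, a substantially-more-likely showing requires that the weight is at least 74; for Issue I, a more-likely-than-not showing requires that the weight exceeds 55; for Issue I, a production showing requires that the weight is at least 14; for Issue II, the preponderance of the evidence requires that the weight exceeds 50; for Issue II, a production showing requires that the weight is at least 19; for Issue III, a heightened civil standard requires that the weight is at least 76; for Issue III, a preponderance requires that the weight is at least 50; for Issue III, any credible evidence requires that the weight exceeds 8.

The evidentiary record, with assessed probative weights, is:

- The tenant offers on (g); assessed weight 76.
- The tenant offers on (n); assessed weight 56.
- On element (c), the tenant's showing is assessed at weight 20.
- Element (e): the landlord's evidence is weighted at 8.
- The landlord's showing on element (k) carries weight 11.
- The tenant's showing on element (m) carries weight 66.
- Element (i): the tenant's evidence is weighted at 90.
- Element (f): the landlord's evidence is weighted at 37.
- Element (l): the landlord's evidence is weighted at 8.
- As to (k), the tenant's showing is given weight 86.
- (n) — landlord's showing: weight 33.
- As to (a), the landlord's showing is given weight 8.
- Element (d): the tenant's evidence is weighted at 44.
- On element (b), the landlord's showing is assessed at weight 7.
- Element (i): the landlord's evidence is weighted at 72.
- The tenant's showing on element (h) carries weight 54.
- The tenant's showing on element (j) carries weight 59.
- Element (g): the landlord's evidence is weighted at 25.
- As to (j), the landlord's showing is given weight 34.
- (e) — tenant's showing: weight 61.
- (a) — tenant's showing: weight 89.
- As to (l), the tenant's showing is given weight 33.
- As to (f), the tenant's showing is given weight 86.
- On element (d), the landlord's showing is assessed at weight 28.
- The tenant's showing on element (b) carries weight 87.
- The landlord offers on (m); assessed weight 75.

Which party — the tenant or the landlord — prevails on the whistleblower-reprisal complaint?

landlord

— Issue I —
Stage I.1 — burden on tenant; standard: a substantially-more-likely showing (weight is at least 74).
    (a): 89 − 8 = 81 ≥ 74 [met]
    (b): 87 − 7 = 80 ≥ 74 [met]
  Stage I.1 is satisfied; the tenant continues to bear the burden.
Stage I.2 — burden on tenant; standard: a production showing (weight is at least 14).
    (c): 20 ≥ 14 [met]
    (d): 44 − 28 = 16 ≥ 14 [met]
  Stage I.2 is satisfied; the tenant continues to bear the burden.
Stage I.3 — burden on tenant; standard: a more-likely-than-not showing (weight exceeds 55).
    (e): 61 − 8 = 53 ≤ 55 [not met]
    (f): 86 − 37 = 49 ≤ 55 [not met]
  Stage I.3 not carried; the tenant fails its burden.
So the landlord prevails on this issue.
— Issue II —
Stage II.1 — burden on tenant; standard: the preponderance of the evidence (weight exceeds 50).
    (g): 76 − 25 = 51 > 50 [met]
    (h): 54 > 50 [met]
  Stage II.1 carried; the burden remains with the tenant.
Stage II.2 — burden on tenant; standard: a production showing (weight is at least 19).
    (i): 90 − 72 = 18 < 19 [not met]
    (j): 59 − 34 = 25 ≥ 19 [met]
  The tenant does not carry Stage II.2.
The analysis ends at Stage II.2; the landlord prevails on this issue.
— Issue III —
Stage III.1 (tenant, a heightened civil standard, weight is at least 76): (k) net 86−11=75 < 76 — fails.
  The tenant does not carry Stage III.1.
So the landlord prevails on this issue.
Per-issue: Issue I → landlord; Issue II → landlord; Issue III → landlord. The tenant must prevail on every issue; overall, the landlord prevails.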